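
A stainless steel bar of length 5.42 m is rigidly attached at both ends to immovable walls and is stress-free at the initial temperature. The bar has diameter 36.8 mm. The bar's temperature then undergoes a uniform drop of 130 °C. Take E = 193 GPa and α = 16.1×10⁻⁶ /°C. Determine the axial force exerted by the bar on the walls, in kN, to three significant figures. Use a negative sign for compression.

430 kN

Free thermal expansion αLΔT = 16.1e-6 · 5420 · -130 = -11.34 mm.
The walls impose strain ε = −(-11.34)/5420 = 2.0930e-03; σ = Eε = 193000 · 2.0930e-03 = 403.9 MPa.
Wall reaction R = σ·A = 403.9·1064 = 429600 N = 429.6 kN.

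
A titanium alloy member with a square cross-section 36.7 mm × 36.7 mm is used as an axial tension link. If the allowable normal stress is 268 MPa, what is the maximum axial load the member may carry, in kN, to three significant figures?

361 kN

A = 1347 mm².
P_max = σ_allow · A = 268 · 1347 = 361000 N = 361 kN.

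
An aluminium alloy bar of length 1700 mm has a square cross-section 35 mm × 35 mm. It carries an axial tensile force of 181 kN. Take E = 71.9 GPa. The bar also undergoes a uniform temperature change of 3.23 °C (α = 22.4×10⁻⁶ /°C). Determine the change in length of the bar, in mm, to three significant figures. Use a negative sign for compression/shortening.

A = 1225 mm².
δ_mech = NL/(AE) = 181000·1700/(1225·71900) = 3.494 mm.
δ_thermal = αLΔT = 22.4e-6·1700·3.23 = 0.123 mm.
δ = δ_mech + δ_thermal = 3.617 mm.

3.62 mm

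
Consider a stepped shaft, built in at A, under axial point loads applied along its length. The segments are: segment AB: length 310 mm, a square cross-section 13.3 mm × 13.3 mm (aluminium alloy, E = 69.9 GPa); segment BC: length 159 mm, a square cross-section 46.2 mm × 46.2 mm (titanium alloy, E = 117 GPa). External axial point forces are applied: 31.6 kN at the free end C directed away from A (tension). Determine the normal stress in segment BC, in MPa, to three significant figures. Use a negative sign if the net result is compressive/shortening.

Internal axial forces (sectioning from the free end, tension +): N_BC = 31.6 kN, N_AB = 31.6 kN.
A_BC = 2134 mm².
σ_BC = N_BC/A_BC = 31600/2134 = 14.8 MPa.

14.8 MPa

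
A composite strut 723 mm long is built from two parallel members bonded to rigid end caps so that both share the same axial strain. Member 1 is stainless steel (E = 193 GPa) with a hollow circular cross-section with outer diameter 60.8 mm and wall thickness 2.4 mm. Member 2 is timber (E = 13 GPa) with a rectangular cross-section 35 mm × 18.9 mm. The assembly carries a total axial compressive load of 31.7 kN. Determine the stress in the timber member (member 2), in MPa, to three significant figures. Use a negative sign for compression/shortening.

A_1 = 440.3 mm².
A_2 = 661.5 mm².
Equal strain + equilibrium ⇒ each member carries load in proportion to AE: A₁E₁ = 84980000 N, A₂E₂ = 8600000 N, ΣAE = 93580000 N.
σ₂ = P·E₂/ΣAE = -31700·13000/93580000 = -4.404 MPa.

-4.40 MPa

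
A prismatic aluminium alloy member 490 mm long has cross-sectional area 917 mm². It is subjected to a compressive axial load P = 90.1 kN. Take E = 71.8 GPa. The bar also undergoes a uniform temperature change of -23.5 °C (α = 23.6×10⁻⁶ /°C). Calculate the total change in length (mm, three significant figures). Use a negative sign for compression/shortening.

δ_mech = NL/(AE) = -90100·490/(917·71800) = -0.6705 mm.
δ_thermal = αLΔT = 23.6e-6·490·-23.5 = -0.2718 mm.
δ = δ_mech + δ_thermal = -0.9423 mm.

-0.942 mm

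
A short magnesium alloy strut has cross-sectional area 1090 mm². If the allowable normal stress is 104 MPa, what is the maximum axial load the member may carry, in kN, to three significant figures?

P_max = σ_allow · A = 104 · 1090 = 113400 N = 113.4 kN.

113 kN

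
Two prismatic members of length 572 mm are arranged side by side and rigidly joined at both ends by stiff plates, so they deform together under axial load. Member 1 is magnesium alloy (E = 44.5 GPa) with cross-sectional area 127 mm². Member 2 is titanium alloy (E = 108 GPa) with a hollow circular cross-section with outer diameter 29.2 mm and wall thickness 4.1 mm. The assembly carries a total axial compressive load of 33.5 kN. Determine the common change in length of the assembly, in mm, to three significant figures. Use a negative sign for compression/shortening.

A_2 = 323.3 mm².
Equal strain + equilibrium ⇒ each member carries load in proportion to AE: A₁E₁ = 5652000 N, A₂E₂ = 34920000 N, ΣAE = 40570000 N.
δ = PL/ΣAE = -33500·572/40570000 = -0.4723 mm.

-0.472 mm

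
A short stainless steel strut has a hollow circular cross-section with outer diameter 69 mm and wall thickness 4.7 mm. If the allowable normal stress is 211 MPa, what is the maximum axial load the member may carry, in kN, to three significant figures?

200 kN

A = 949.4 mm².
P_max = σ_allow · A = 211 · 949.4 = 200300 N = 200.3 kN.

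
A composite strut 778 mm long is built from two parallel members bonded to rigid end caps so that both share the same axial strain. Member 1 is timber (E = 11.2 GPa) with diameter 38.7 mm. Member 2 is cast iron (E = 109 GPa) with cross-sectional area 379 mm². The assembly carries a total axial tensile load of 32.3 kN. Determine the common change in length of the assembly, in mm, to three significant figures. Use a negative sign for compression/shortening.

0.461 mm

A_1 = 1176 mm².
Equal strain + equilibrium ⇒ each member carries load in proportion to AE: A₁E₁ = 13170000 N, A₂E₂ = 41310000 N, ΣAE = 54490000 N.
δ = PL/ΣAE = 32300·778/54490000 = 0.4612 mm.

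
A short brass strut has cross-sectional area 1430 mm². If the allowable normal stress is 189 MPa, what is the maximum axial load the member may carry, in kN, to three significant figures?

270 kN

P_max = σ_allow · A = 189 · 1430 = 270300 N = 270.3 kN.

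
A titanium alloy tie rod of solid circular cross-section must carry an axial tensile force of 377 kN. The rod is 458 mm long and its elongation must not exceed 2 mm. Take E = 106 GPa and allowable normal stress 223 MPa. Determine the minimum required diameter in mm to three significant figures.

Required area A ≥ P/σ_allow = 377000/223 = 1691 mm².
For a solid circular section, d ≥ √(4A/π) = 46.4 mm.
Elongation limit: A ≥ PL/(Eδ_allow) = 377000·458/(106000·2) = 814.5 mm² ⇒ d ≥ 32.2 mm.
The stress limit governs.

46.4 mm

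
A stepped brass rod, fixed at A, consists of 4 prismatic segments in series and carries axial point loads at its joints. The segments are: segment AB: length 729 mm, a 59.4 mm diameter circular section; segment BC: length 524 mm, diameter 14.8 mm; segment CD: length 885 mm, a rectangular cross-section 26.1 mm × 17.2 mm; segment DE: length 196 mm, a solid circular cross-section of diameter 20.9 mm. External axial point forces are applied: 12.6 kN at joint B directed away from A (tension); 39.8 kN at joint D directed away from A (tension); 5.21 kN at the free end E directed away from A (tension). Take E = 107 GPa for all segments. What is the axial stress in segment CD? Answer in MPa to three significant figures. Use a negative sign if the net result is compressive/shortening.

100 MPa

Internal axial forces (sectioning from the free end, tension +): N_DE = 5.21 kN, N_CD = 45.01 kN, N_BC = 45.01 kN, N_AB = 57.61 kN.
A_CD = 448.9 mm².
σ_CD = N_CD/A_CD = 45010/448.9 = 100.3 MPa.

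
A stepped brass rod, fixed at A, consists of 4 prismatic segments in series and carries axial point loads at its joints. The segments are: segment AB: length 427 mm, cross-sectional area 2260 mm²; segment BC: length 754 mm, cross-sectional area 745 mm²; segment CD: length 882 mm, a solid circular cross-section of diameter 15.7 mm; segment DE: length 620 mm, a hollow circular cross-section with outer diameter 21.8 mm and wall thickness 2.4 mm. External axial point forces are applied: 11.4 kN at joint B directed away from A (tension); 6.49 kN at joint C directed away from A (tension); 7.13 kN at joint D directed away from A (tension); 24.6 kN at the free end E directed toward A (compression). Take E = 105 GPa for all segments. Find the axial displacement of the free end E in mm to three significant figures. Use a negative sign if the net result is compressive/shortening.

Internal axial forces (sectioning from the free end, tension +): N_DE = -24.6 kN, N_CD = -17.47 kN, N_BC = -10.98 kN, N_AB = 0.42 kN.
A_CD = 193.6 mm².
A_DE = 146.3 mm².
δ_AB = 420·427/(2260·105000) = 0.0007558 mm
δ_BC = -10980·754/(745·105000) = -0.1058 mm
δ_CD = -17470·882/(193.6·105000) = -0.758 mm
δ_DE = -24600·620/(146.3·105000) = -0.9931 mm
δ = Σδ_i = -1.856 mm.

-1.86 mm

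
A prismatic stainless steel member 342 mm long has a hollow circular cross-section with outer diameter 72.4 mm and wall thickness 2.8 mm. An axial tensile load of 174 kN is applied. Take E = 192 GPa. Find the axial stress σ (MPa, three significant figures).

284 MPa

A = 612.2 mm².
σ = N/A = 174000/612.2 = 284.2 MPa.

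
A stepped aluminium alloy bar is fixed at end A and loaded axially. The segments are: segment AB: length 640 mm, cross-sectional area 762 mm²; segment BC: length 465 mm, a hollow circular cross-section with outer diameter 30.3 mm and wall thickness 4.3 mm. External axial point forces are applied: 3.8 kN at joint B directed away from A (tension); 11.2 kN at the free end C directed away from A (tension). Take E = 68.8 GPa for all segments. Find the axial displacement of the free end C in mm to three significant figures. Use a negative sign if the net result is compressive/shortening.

Internal axial forces (sectioning from the free end, tension +): N_BC = 11.2 kN, N_AB = 15 kN.
A_BC = 351.2 mm².
δ_AB = 15000·640/(762·68800) = 0.1831 mm
δ_BC = 11200·465/(351.2·68800) = 0.2155 mm
δ = Σδ_i = 0.3986 mm.

0.399 mm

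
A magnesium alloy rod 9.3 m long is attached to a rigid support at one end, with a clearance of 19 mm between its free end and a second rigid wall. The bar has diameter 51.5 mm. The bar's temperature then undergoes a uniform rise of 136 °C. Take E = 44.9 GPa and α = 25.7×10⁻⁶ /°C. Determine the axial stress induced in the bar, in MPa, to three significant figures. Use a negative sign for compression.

-65.2 MPa

Free thermal expansion αLΔT = 25.7e-6 · 9300 · 136 = 32.51 mm.
The walls engage after the gap closes; constrained expansion = 32.51 − 19 = 13.51 mm.
The walls impose strain ε = −(13.51)/9300 = -1.4522e-03; σ = Eε = 44900 · -1.4522e-03 = -65.2 MPa.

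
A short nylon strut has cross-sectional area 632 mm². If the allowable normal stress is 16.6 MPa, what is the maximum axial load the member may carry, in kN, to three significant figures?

10.5 kN

P_max = σ_allow · A = 16.6 · 632 = 10490 N = 10.49 kN.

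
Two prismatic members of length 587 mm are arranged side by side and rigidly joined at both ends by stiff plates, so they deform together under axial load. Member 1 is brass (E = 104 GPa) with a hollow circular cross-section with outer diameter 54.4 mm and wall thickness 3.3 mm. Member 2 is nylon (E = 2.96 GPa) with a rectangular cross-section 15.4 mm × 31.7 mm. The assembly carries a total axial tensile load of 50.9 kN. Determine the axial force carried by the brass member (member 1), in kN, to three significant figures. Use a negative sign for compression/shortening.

49.6 kN

A_1 = 529.8 mm².
A_2 = 488.2 mm².
Equal strain + equilibrium ⇒ each member carries load in proportion to AE: A₁E₁ = 55100000 N, A₂E₂ = 1445000 N, ΣAE = 56540000 N.
F₁ = P·A₁E₁/ΣAE = 50900·55100000/56540000 = 49600 N.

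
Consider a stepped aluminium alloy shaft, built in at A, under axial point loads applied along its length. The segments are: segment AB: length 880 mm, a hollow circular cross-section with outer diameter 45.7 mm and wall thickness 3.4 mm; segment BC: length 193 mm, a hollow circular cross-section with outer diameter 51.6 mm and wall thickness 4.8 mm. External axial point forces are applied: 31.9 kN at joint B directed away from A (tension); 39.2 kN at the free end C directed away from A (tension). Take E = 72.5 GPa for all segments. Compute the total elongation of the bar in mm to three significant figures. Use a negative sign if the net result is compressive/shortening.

2.06 mm

Internal axial forces (sectioning from the free end, tension +): N_BC = 39.2 kN, N_AB = 71.1 kN.
A_AB = 451.8 mm².
A_BC = 705.7 mm².
δ_AB = 71100·880/(451.8·72500) = 1.91 mm
δ_BC = 39200·193/(705.7·72500) = 0.1479 mm
δ = Σδ_i = 2.058 mm.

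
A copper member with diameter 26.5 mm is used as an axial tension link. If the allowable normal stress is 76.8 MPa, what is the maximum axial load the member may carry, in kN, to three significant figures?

42.4 kN

A = 551.5 mm².
P_max = σ_allow · A = 76.8 · 551.5 = 42360 N = 42.36 kN.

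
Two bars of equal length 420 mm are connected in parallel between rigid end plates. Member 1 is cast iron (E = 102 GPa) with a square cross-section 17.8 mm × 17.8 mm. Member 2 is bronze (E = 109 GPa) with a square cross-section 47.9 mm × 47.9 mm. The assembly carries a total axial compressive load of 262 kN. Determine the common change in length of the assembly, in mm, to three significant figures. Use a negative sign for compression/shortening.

-0.390 mm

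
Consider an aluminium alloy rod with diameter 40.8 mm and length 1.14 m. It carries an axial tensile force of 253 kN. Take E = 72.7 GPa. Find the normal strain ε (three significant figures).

0.00266

A = 1307 mm².
σ = N/A = 193.5 MPa; ε = σ/E = 193.5/72700 = 2.662e-03.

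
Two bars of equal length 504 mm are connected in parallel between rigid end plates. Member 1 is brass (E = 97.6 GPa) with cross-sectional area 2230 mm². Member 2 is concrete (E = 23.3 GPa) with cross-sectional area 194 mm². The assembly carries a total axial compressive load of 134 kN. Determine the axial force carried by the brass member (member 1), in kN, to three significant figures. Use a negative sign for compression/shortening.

-131 kN

Equal strain + equilibrium ⇒ each member carries load in proportion to AE: A₁E₁ = 217600000 N, A₂E₂ = 4520000 N, ΣAE = 222200000 N.
F₁ = P·A₁E₁/ΣAE = -134000·217600000/222200000 = -131300 N.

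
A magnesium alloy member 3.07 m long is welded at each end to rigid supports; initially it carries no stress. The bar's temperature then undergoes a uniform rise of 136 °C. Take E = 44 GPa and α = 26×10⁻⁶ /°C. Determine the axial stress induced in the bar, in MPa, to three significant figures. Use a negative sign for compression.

-156 MPa

Free thermal expansion αLΔT = 26e-6 · 3070 · 136 = 10.86 mm.
The walls impose strain ε = −(10.86)/3070 = -3.5360e-03; σ = Eε = 44000 · -3.5360e-03 = -155.6 MPa.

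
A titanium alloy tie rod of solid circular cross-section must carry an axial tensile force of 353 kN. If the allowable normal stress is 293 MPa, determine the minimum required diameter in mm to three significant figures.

Required area A ≥ P/σ_allow = 353000/293 = 1205 mm².
For a solid circular section, d ≥ √(4A/π) = 39.17 mm.

39.2 mm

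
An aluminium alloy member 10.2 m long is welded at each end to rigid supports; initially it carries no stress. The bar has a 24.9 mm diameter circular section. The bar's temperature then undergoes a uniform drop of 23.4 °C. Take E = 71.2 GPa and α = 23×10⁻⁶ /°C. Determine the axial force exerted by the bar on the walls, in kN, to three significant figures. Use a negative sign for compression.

Free thermal expansion αLΔT = 23e-6 · 10200 · -23.4 = -5.49 mm.
The walls impose strain ε = −(-5.49)/10200 = 5.3820e-04; σ = Eε = 71200 · 5.3820e-04 = 38.32 MPa.
Wall reaction R = σ·A = 38.32·487 = 18660 N = 18.66 kN.

18.7 kN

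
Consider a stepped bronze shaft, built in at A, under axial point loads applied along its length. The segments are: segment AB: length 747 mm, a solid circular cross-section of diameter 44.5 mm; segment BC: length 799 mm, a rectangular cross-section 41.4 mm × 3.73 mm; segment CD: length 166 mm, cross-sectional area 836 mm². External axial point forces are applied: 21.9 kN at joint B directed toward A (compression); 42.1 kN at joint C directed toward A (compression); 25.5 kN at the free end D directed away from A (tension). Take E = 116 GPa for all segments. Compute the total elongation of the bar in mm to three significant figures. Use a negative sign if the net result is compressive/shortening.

-0.856 mm

Internal axial forces (sectioning from the free end, tension +): N_CD = 25.5 kN, N_BC = -16.6 kN, N_AB = -38.5 kN.
A_AB = 1555 mm².
A_BC = 154.4 mm².
δ_AB = -38500·747/(1555·116000) = -0.1594 mm
δ_BC = -16600·799/(154.4·116000) = -0.7404 mm
δ_CD = 25500·166/(836·116000) = 0.04365 mm
δ = Σδ_i = -0.8562 mm.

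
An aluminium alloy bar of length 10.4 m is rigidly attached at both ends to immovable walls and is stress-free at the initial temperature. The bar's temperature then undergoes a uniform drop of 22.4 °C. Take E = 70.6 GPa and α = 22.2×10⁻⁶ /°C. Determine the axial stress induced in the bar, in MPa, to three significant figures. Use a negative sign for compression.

35.1 MPa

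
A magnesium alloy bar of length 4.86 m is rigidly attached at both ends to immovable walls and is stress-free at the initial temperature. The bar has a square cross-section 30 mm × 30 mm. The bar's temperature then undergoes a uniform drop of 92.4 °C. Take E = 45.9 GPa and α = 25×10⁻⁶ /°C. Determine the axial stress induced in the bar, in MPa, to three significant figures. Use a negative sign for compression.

106 MPa

Free thermal expansion αLΔT = 25e-6 · 4860 · -92.4 = -11.23 mm.
The walls impose strain ε = −(-11.23)/4860 = 2.3100e-03; σ = Eε = 45900 · 2.3100e-03 = 106 MPa.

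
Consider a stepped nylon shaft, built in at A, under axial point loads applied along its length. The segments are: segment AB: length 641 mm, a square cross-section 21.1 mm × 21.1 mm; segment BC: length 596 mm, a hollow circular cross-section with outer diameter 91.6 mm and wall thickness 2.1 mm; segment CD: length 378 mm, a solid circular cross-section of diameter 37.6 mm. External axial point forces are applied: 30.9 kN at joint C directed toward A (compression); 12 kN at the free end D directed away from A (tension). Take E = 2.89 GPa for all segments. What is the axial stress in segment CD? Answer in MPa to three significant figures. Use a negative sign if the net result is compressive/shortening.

Internal axial forces (sectioning from the free end, tension +): N_CD = 12 kN, N_BC = -18.9 kN, N_AB = -18.9 kN.
A_CD = 1110 mm².
σ_CD = N_CD/A_CD = 12000/1110 = 10.81 MPa.

10.8 MPa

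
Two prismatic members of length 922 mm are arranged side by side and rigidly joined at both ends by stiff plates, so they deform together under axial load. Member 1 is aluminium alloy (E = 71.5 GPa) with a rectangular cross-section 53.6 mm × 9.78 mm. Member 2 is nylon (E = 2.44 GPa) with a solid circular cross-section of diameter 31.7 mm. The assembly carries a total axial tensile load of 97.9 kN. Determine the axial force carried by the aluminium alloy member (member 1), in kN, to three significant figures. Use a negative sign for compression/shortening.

93.1 kN

A_1 = 524.2 mm².
A_2 = 789.2 mm².
Equal strain + equilibrium ⇒ each member carries load in proportion to AE: A₁E₁ = 37480000 N, A₂E₂ = 1926000 N, ΣAE = 39410000 N.
F₁ = P·A₁E₁/ΣAE = 97900·37480000/39410000 = 93120 N.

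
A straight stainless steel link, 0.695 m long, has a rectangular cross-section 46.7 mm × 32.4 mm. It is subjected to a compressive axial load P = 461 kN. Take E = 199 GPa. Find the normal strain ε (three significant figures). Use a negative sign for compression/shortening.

-0.00153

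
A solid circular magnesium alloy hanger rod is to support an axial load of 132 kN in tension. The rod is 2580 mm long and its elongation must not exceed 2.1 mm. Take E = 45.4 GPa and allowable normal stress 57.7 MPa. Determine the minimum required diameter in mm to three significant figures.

Required area A ≥ P/σ_allow = 132000/57.7 = 2288 mm².
For a solid circular section, d ≥ √(4A/π) = 53.97 mm.
Elongation limit: A ≥ PL/(Eδ_allow) = 132000·2580/(45400·2.1) = 3572 mm² ⇒ d ≥ 67.44 mm.
The elongation limit governs.

67.4 mm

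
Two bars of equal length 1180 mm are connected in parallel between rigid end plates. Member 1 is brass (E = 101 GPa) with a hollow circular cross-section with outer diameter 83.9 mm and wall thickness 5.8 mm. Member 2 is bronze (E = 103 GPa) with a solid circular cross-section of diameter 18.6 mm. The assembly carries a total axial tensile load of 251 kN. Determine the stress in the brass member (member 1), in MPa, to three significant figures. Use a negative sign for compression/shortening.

A_1 = 1423 mm².
A_2 = 271.7 mm².
Equal strain + equilibrium ⇒ each member carries load in proportion to AE: A₁E₁ = 143700000 N, A₂E₂ = 27990000 N, ΣAE = 171700000 N.
σ₁ = P·E₁/ΣAE = 251000·101000/171700000 = 147.6 MPa.

148 MPa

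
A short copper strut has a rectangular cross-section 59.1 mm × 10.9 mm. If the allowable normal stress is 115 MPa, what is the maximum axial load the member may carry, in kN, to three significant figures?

A = 644.2 mm².
P_max = σ_allow · A = 115 · 644.2 = 74080 N = 74.08 kN.

74.1 kN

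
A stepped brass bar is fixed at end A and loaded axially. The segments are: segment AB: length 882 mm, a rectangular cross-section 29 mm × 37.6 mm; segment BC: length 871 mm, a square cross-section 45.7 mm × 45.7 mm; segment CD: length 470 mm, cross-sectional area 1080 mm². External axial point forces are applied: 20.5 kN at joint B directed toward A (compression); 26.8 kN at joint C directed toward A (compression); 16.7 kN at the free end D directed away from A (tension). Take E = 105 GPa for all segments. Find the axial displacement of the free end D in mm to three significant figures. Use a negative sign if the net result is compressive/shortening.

Internal axial forces (sectioning from the free end, tension +): N_CD = 16.7 kN, N_BC = -10.1 kN, N_AB = -30.6 kN.
A_AB = 1090 mm².
A_BC = 2088 mm².
δ_AB = -30600·882/(1090·105000) = -0.2357 mm
δ_BC = -10100·871/(2088·105000) = -0.04012 mm
δ_CD = 16700·470/(1080·105000) = 0.06922 mm
δ = Σδ_i = -0.2066 mm.

-0.207 mm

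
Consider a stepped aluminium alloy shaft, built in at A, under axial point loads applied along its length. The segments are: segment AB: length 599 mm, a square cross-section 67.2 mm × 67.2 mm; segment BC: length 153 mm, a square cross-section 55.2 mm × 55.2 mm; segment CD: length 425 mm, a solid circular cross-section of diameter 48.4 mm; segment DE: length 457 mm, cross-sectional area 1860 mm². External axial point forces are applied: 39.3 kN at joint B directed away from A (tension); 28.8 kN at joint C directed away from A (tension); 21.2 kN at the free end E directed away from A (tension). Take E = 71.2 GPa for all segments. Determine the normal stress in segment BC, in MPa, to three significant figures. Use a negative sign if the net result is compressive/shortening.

16.4 MPa

Internal axial forces (sectioning from the free end, tension +): N_DE = 21.2 kN, N_CD = 21.2 kN, N_BC = 50 kN, N_AB = 89.3 kN.
A_BC = 3047 mm².
σ_BC = N_BC/A_BC = 50000/3047 = 16.41 MPa.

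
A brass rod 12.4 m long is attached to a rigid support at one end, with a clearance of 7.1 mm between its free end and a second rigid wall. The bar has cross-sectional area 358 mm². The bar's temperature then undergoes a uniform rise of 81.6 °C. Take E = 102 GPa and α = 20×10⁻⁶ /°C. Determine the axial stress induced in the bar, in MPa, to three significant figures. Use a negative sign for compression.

-108 MPa

Free thermal expansion αLΔT = 20e-6 · 12400 · 81.6 = 20.24 mm.
The walls engage after the gap closes; constrained expansion = 20.24 − 7.1 = 13.14 mm.
The walls impose strain ε = −(13.14)/12400 = -1.0594e-03; σ = Eε = 102000 · -1.0594e-03 = -108.1 MPa.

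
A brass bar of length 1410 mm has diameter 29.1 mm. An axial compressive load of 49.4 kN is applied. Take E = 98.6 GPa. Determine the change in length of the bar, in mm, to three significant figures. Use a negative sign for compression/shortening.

-1.06 mm

A = 665.1 mm².
δ_mech = NL/(AE) = -49400·1410/(665.1·98600) = -1.062 mm.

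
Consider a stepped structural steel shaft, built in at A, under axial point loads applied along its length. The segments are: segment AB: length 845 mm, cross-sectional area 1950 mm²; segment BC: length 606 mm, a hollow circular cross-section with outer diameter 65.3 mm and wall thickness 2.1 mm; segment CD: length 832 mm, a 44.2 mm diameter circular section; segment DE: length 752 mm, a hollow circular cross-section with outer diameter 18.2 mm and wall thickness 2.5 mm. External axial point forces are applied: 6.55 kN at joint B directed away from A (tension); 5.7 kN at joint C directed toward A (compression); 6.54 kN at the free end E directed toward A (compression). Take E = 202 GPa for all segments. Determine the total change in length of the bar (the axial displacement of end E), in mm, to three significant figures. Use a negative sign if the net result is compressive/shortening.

Internal axial forces (sectioning from the free end, tension +): N_DE = -6.54 kN, N_CD = -6.54 kN, N_BC = -12.24 kN, N_AB = -5.69 kN.
A_BC = 417 mm².
A_CD = 1534 mm².
A_DE = 123.3 mm².
δ_AB = -5690·845/(1950·202000) = -0.01221 mm
δ_BC = -12240·606/(417·202000) = -0.08807 mm
δ_CD = -6540·832/(1534·202000) = -0.01756 mm
δ_DE = -6540·752/(123.3·202000) = -0.1974 mm
δ = Σδ_i = -0.3153 mm.

-0.315 mm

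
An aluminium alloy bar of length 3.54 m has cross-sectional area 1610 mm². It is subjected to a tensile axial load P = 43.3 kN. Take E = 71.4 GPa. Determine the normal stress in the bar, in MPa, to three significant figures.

σ = N/A = 43300/1610 = 26.89 MPa.

26.9 MPa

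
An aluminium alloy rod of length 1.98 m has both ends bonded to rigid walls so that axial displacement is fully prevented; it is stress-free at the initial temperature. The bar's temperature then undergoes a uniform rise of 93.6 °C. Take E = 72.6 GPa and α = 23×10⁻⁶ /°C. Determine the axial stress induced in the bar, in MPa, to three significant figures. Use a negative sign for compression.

Free thermal expansion αLΔT = 23e-6 · 1980 · 93.6 = 4.263 mm.
The walls impose strain ε = −(4.263)/1980 = -2.1528e-03; σ = Eε = 72600 · -2.1528e-03 = -156.3 MPa.

-156 MPa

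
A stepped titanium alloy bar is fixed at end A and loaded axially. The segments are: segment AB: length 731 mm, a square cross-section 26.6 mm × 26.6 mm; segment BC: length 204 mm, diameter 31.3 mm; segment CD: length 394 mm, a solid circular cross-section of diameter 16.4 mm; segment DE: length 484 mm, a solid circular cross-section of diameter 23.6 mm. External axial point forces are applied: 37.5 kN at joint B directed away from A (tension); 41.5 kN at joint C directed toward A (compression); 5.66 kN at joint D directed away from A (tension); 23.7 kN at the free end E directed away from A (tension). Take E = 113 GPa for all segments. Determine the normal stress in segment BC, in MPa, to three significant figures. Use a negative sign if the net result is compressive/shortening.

-15.8 MPa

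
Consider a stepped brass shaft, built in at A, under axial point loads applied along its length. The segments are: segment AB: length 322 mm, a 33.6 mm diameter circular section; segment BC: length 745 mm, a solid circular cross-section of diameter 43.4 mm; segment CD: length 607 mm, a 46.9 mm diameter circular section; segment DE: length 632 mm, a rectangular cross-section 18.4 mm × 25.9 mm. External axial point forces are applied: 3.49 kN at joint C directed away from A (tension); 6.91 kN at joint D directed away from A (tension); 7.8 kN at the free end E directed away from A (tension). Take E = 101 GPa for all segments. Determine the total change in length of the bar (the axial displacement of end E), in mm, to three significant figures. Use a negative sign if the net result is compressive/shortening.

0.310 mm

Internal axial forces (sectioning from the free end, tension +): N_DE = 7.8 kN, N_CD = 14.71 kN, N_BC = 18.2 kN, N_AB = 18.2 kN.
A_AB = 886.7 mm².
A_BC = 1479 mm².
A_CD = 1728 mm².
A_DE = 476.6 mm².
δ_AB = 18200·322/(886.7·101000) = 0.06544 mm
δ_BC = 18200·745/(1479·101000) = 0.09075 mm
δ_CD = 14710·607/(1728·101000) = 0.05117 mm
δ_DE = 7800·632/(476.6·101000) = 0.1024 mm
δ = Σδ_i = 0.3098 mm.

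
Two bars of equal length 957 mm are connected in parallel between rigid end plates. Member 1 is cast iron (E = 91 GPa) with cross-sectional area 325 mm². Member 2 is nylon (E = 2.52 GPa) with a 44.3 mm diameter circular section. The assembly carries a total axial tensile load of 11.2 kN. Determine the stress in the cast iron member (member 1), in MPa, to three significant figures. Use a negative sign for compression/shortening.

30.5 MPa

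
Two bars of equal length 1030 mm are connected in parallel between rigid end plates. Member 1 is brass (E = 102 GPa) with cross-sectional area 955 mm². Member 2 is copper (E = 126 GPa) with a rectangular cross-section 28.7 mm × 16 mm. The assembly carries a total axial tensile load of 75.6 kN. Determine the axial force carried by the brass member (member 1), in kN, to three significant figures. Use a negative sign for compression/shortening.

A_2 = 459.2 mm².
Equal strain + equilibrium ⇒ each member carries load in proportion to AE: A₁E₁ = 97410000 N, A₂E₂ = 57860000 N, ΣAE = 155300000 N.
F₁ = P·A₁E₁/ΣAE = 75600·97410000/155300000 = 47430 N.

47.4 kN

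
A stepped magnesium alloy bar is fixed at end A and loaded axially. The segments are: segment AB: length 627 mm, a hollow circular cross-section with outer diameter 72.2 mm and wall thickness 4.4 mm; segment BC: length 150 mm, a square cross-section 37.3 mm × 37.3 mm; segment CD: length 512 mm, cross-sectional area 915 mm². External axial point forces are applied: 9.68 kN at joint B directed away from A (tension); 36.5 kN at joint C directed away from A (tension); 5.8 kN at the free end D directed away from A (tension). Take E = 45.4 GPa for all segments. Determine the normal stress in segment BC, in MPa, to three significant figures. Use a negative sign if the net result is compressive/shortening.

30.4 MPa

Internal axial forces (sectioning from the free end, tension +): N_CD = 5.8 kN, N_BC = 42.3 kN, N_AB = 51.98 kN.
A_BC = 1391 mm².
σ_BC = N_BC/A_BC = 42300/1391 = 30.4 MPa.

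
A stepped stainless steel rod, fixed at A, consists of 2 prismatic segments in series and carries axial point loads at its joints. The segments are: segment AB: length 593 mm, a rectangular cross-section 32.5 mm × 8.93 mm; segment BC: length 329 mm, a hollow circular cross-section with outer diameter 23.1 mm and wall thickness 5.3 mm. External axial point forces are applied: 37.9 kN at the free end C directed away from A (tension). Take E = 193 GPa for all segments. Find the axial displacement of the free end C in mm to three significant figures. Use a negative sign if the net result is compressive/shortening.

0.619 mm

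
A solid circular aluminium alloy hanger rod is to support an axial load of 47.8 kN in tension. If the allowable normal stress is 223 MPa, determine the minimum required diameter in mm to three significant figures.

Required area A ≥ P/σ_allow = 47800/223 = 214.3 mm².
For a solid circular section, d ≥ √(4A/π) = 16.52 mm.

16.5 mm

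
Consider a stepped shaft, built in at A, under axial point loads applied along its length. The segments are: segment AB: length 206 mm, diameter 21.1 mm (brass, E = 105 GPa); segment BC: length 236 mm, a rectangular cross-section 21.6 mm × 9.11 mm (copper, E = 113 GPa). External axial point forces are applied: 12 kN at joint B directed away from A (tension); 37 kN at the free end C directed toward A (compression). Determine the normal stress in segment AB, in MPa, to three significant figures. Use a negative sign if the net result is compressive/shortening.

Internal axial forces (sectioning from the free end, tension +): N_BC = -37 kN, N_AB = -25 kN.
A_AB = 349.7 mm².
σ_AB = N_AB/A_AB = -25000/349.7 = -71.5 MPa.

-71.5 MPa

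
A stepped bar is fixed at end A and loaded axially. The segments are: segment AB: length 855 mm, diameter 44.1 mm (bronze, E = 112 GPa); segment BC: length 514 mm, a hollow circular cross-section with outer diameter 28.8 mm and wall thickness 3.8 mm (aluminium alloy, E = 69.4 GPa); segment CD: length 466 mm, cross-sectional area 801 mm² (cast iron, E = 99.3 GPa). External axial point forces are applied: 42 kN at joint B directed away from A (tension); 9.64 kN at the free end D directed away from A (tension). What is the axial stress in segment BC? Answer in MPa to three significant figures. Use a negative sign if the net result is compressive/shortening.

32.3 MPa

Internal axial forces (sectioning from the free end, tension +): N_CD = 9.64 kN, N_BC = 9.64 kN, N_AB = 51.64 kN.
A_BC = 298.5 mm².
σ_BC = N_BC/A_BC = 9640/298.5 = 32.3 MPa.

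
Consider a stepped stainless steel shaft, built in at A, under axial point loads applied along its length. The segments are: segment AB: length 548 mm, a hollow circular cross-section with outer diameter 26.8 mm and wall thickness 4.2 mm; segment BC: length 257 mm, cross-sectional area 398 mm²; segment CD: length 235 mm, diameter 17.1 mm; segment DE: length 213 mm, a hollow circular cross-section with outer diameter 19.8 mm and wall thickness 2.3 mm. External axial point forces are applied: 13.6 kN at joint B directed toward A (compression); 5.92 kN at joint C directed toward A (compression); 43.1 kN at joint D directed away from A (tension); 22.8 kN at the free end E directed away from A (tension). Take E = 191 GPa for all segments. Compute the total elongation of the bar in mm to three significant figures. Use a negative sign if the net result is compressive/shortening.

1.20 mm

Internal axial forces (sectioning from the free end, tension +): N_DE = 22.8 kN, N_CD = 65.9 kN, N_BC = 59.98 kN, N_AB = 46.38 kN.
A_AB = 298.2 mm².
A_CD = 229.7 mm².
A_DE = 126.4 mm².
δ_AB = 46380·548/(298.2·191000) = 0.4462 mm
δ_BC = 59980·257/(398·191000) = 0.2028 mm
δ_CD = 65900·235/(229.7·191000) = 0.3531 mm
δ_DE = 22800·213/(126.4·191000) = 0.2011 mm
δ = Σδ_i = 1.203 mm.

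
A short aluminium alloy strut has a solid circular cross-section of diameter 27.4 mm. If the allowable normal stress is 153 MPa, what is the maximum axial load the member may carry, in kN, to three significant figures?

90.2 kN

A = 589.6 mm².
P_max = σ_allow · A = 153 · 589.6 = 90220 N = 90.22 kN.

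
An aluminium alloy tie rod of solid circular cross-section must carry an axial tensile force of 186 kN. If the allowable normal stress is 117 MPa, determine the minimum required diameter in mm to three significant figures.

Required area A ≥ P/σ_allow = 186000/117 = 1590 mm².
For a solid circular section, d ≥ √(4A/π) = 44.99 mm.

45.0 mm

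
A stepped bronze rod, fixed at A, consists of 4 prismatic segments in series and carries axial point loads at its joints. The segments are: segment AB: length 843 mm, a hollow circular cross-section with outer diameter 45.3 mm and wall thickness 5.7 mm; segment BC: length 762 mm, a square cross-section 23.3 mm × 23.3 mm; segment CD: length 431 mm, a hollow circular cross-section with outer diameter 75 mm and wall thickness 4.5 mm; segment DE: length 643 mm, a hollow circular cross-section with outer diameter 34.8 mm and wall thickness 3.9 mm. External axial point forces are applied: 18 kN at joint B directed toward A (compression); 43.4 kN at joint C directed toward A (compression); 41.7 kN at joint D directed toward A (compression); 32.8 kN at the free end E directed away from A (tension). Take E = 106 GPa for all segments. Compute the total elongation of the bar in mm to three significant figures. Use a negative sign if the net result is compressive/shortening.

-0.992 mm

Internal axial forces (sectioning from the free end, tension +): N_DE = 32.8 kN, N_CD = -8.9 kN, N_BC = -52.3 kN, N_AB = -70.3 kN.
A_AB = 709.1 mm².
A_BC = 542.9 mm².
A_CD = 996.7 mm².
A_DE = 378.6 mm².
δ_AB = -70300·843/(709.1·106000) = -0.7884 mm
δ_BC = -52300·762/(542.9·106000) = -0.6925 mm
δ_CD = -8900·431/(996.7·106000) = -0.03631 mm
δ_DE = 32800·643/(378.6·106000) = 0.5255 mm
δ = Σδ_i = -0.9917 mm.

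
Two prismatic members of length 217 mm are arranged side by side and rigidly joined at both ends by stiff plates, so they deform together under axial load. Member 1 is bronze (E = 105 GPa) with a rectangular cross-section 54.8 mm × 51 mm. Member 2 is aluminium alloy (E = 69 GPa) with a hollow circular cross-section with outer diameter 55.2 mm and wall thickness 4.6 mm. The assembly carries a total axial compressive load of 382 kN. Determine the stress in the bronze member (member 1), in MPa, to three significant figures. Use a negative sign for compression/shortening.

A_1 = 2795 mm².
A_2 = 731.2 mm².
Equal strain + equilibrium ⇒ each member carries load in proportion to AE: A₁E₁ = 293500000 N, A₂E₂ = 50460000 N, ΣAE = 343900000 N.
σ₁ = P·E₁/ΣAE = -382000·105000/343900000 = -116.6 MPa.

-117 MPa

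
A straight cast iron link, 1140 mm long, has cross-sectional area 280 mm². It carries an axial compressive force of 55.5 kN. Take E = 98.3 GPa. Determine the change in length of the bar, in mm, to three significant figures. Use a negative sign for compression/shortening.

δ_mech = NL/(AE) = -55500·1140/(280·98300) = -2.299 mm.

-2.30 mm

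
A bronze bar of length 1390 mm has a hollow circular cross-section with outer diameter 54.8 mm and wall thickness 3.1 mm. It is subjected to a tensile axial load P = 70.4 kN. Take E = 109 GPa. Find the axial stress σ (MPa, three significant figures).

140 MPa

A = 503.5 mm².
σ = N/A = 70400/503.5 = 139.8 MPa.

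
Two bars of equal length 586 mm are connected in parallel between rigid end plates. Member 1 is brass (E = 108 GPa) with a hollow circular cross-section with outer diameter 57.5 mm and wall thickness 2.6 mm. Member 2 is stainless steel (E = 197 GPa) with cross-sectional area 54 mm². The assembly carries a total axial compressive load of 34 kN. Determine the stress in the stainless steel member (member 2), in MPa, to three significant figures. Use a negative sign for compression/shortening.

-113 MPa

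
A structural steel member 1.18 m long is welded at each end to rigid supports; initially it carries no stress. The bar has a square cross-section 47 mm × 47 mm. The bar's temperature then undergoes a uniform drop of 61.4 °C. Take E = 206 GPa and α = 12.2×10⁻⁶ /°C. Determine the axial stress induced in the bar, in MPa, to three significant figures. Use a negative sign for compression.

Free thermal expansion αLΔT = 12.2e-6 · 1180 · -61.4 = -0.8839 mm.
The walls impose strain ε = −(-0.8839)/1180 = 7.4908e-04; σ = Eε = 206000 · 7.4908e-04 = 154.3 MPa.

154 MPa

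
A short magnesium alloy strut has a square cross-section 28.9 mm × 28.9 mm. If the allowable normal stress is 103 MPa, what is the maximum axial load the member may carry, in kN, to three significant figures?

A = 835.2 mm².
P_max = σ_allow · A = 103 · 835.2 = 86030 N = 86.03 kN.

86.0 kN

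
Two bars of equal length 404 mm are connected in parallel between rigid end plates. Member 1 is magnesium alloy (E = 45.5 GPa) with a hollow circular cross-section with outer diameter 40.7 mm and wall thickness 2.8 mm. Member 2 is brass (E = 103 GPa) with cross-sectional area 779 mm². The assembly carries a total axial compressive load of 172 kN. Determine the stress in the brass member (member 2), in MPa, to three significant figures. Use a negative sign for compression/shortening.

-186 MPa

A_1 = 333.4 mm².
Equal strain + equilibrium ⇒ each member carries load in proportion to AE: A₁E₁ = 15170000 N, A₂E₂ = 80240000 N, ΣAE = 95410000 N.
σ₂ = P·E₂/ΣAE = -172000·103000/95410000 = -185.7 MPa.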